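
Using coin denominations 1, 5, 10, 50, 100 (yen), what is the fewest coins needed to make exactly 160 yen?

160 − 1×100→60 − 1×50→10 − 1×10→0
Total coins = 1 + 1 + 1 = 3

3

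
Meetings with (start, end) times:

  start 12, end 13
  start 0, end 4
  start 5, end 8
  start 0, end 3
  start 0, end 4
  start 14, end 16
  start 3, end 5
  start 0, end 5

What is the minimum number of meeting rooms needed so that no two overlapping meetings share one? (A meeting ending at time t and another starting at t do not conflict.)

Events (time:±→running): 0:+→1 0:+→2 0:+→3 0:+→4 … peak 4.

4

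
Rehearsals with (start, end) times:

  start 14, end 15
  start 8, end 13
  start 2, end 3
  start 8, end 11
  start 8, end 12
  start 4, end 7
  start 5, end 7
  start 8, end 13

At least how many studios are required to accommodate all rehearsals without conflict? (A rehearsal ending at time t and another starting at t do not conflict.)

Count concurrent intervals with a sweep; the peak is the room count.
Events (time:±→running): 2:+→1 3:-→0 4:+→1 5:+→2 7:-→1 7:-→0 8:+→1 8:+→2 8:+→3 8:+→4 … peak 4.

4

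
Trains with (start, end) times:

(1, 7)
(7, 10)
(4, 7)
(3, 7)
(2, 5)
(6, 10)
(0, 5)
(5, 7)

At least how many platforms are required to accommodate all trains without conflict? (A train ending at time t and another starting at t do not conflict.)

5

starts: [0, 1, 2, 3, 4, 5, 6, 7]
ends:   [5, 5, 7, 7, 7, 7, 10, 10]
s0→1 s1→2 s2→3 s3→4 s4→5  — peak 5.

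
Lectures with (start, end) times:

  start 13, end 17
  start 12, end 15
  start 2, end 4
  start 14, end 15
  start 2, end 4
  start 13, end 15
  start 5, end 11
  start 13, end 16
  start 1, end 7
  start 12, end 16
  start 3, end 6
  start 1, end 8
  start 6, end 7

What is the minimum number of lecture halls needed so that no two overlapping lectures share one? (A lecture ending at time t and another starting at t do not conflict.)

The answer is the maximum number of intervals overlapping at any instant.
starts: [1, 1, 2, 2, 3, 5, 6, 12, 12, 13, 13, 13, 14]
ends:   [4, 4, 6, 7, 7, 8, 11, 15, 15, 15, 16, 16, 17]
s1→1 s1→2 s2→3 s2→4 s3→5 e4→4 e4→3 s5→4 e6→3 s6→4 e7→3 e7→2 e8→1 e11→0 s12→1 s12→2 s13→3 s13→4 s13→5 s14→6  — peak 6.

6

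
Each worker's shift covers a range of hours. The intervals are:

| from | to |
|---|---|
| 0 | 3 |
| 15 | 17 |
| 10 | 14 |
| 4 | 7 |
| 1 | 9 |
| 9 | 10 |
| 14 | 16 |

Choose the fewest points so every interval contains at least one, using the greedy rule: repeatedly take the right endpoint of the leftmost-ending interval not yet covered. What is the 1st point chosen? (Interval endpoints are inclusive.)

3

By right end: [0,3]  [4,7]  [1,9]  [9,10]  [10,14]  [14,16]  [15,17]
[0,3] uncovered → point at 3; [4,7] uncovered → point at 7; [9,10] uncovered → point at 10; [14,16] uncovered → point at 16.
Points: 3, 7, 10, 16 (4 total).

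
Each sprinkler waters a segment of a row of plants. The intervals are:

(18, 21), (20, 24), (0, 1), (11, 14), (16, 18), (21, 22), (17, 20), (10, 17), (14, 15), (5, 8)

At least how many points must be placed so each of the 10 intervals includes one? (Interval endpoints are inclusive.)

By right end: [0,1]  [5,8]  [11,14]  [14,15]  [10,17]  [16,18]  [17,20]  [18,21]  [21,22]  [20,24]
[0,1] uncovered → point at 1; [5,8] uncovered → point at 8; [11,14] uncovered → point at 14; [16,18] uncovered → point at 18; [21,22] uncovered → point at 22.
Points: 1, 8, 14, 18, 22 (5 total).

5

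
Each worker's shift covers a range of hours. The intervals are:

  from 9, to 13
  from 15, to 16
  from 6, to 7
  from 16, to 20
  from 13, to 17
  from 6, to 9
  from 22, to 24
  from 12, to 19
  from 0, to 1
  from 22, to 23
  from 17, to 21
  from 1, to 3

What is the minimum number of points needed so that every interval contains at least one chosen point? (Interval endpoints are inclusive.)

Sorted: [0,1] [1,3] [6,7] [6,9] [9,13] [15,16] [13,17] [12,19] [16,20] [17,21] [22,23] [22,24]
{[0,1],[1,3]} hit by 1; {[6,7],[6,9]} hit by 7; {[9,13]} hit by 13; {[15,16],[13,17],[12,19],[16,20]} hit by 16; {[17,21]} hit by 21; {[22,23],[22,24]} hit by 23.
Points: 1, 7, 13, 16, 21, 23 (6 total).

6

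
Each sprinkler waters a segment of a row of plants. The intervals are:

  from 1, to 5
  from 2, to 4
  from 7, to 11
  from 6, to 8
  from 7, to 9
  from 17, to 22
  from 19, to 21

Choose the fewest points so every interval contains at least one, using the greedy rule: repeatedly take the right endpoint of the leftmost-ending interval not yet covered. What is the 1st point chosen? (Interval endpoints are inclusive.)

By right end: [2,4]  [1,5]  [6,8]  [7,9]  [7,11]  [19,21]  [17,22]
[2,4] uncovered → point at 4; [6,8] uncovered → point at 8; [19,21] uncovered → point at 21.
Points: 4, 8, 21 (3 total).

4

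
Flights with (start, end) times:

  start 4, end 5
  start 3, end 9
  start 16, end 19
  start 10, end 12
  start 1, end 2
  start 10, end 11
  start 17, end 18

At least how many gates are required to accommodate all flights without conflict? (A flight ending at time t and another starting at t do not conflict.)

The answer is the maximum number of intervals overlapping at any instant.
Events (time:±→running): 1:+→1 2:-→0 3:+→1 4:+→2 … peak 2.

2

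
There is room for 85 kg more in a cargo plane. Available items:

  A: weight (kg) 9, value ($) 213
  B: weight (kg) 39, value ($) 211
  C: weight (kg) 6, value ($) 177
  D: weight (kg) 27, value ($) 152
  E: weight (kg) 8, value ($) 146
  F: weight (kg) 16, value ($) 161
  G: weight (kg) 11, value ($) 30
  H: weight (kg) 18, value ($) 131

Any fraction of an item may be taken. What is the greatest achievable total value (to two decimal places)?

Ratios (sorted): C 29.50, A 23.67, E 18.25, F 10.06, H 7.28, D 5.63, B 5.41, G 2.73
take C (6 @ 177); take A (9 @ 213); take E (8 @ 146); take F (16 @ 161); take H (18 @ 131); take D (27 @ 152); take 1/39 of B → 5.41. Capacity used 85/85.
Total value = 985.41

985.41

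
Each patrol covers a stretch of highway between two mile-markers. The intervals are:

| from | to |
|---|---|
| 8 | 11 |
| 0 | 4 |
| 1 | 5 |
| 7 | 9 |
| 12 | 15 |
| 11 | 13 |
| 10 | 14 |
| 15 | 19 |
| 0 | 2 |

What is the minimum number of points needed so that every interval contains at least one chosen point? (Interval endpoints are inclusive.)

Process intervals by earliest right end; each time one isn't hit yet, stab at its right endpoint.
Sorted: [0,2] [0,4] [1,5] [7,9] [8,11] [11,13] [10,14] [12,15] [15,19]
{[0,2],[0,4],[1,5]} hit by 2; {[7,9],[8,11]} hit by 9; {[11,13],[10,14],[12,15]} hit by 13; {[15,19]} hit by 19.
Points: 2, 9, 13, 19 (4 total).

4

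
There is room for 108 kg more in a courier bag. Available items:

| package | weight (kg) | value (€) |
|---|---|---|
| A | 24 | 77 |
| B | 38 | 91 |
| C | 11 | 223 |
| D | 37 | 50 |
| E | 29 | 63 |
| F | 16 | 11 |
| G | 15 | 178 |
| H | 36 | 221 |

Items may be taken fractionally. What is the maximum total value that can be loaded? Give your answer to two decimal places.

Greedy by value/weight ratio, highest first.
Order: C (223/11=20.27) > G (178/15=11.87) > H (221/36=6.14) > A (77/24=3.21) > B (91/38=2.39) > E (63/29=2.17) > D (50/37=1.35) > F (11/16=0.69)
Fill: take C (11 @ 223) → take G (15 @ 178) → take H (36 @ 221) → take A (24 @ 77) → take 22/38 of B → 52.68; 108/108 used.
Total value = 751.68

751.68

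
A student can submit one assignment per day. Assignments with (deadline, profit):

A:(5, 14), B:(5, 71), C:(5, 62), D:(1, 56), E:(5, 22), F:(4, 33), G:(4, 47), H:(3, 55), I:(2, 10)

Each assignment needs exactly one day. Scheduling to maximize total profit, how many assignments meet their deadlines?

5

Profit order: B=71 C=62 D=56 H=55 G=47 F=33 E=22 A=14 I=10
Assign: B→slot 5, C→slot 4, D→slot 1, H→slot 3, G→slot 2, F skipped, E skipped, A skipped, I skipped.
Slots: [1:D] [2:G] [3:H] [4:C] [5:B]
5 of 9 scheduled.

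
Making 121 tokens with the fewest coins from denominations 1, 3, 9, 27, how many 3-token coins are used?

121 − 4×27→13 − 1×9→4 − 1×3→1 − 1×1→0
Count of 3: 1

1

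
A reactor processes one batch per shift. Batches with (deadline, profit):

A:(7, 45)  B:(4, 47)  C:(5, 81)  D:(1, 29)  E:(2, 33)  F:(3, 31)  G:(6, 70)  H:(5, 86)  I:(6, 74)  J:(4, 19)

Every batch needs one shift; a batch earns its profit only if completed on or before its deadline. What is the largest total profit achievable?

Take jobs in profit order; each goes to the latest open slot no later than its deadline.
Profit order: H=86 C=81 I=74 G=70 B=47 A=45 E=33 F=31 D=29 J=19
Assign: H→slot 5, C→slot 4, I→slot 6, G→slot 3, B→slot 2, A→slot 7, E→slot 1, F skipped, D skipped, J skipped.
Slots: [1:E] [2:B] [3:G] [4:C] [5:H] [6:I] [7:A]
Profit = 33 + 47 + 70 + 81 + 86 + 74 + 45 = 436

436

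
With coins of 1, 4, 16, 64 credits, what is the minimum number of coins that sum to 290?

8

Greedy: take as many of the largest coin as possible, then repeat with the remainder.
290 = 4×64 + 2×16 + 2×1
Total coins = 4 + 2 + 2 = 8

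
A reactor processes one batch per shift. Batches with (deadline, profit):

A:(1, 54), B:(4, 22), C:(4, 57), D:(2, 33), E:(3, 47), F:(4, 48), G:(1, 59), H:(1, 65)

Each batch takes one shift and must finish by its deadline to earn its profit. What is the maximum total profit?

By profit: H(d1,65), G(d1,59), C(d4,57), A(d1,54), F(d4,48), E(d3,47), D(d2,33), B(d4,22)
H→slot 1; G skipped; C→slot 4; A skipped; F→slot 3; E→slot 2; D skipped; B skipped.
Profit = 65 + 47 + 48 + 57 = 217

217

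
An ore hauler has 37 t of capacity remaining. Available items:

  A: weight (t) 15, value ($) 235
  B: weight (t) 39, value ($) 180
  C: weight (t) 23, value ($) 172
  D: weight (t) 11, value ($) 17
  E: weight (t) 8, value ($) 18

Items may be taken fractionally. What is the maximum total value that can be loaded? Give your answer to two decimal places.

399.52

Greedy by value/weight ratio, highest first.
Order: A (235/15=15.67) > C (172/23=7.48) > B (180/39=4.62) > E (18/8=2.25) > D (17/11=1.55)
Fill: take A (15 @ 235) → take 22/23 of C → 164.52; 37/37 used.
Total value = 399.52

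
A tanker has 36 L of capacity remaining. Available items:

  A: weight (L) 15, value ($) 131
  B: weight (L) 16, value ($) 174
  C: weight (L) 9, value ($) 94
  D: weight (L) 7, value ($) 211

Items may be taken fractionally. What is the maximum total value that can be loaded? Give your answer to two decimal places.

513.93

Greedy by value/weight ratio, highest first.
Ratios (sorted): D 30.14, B 10.88, C 10.44, A 8.73
take D (7 @ 211); take B (16 @ 174); take C (9 @ 94); take 4/15 of A → 34.93. Capacity used 36/36.
Total value = 513.93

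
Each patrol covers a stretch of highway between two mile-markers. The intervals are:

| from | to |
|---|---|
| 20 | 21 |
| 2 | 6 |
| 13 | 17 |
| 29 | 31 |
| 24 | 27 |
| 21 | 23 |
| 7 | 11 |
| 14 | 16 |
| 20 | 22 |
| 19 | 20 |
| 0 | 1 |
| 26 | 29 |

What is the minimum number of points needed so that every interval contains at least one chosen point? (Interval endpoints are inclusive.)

By right end: [0,1]  [2,6]  [7,11]  [14,16]  [13,17]  [19,20]  [20,21]  [20,22]  [21,23]  [24,27]  [26,29]  [29,31]
[0,1] uncovered → point at 1; [2,6] uncovered → point at 6; [7,11] uncovered → point at 11; [14,16] uncovered → point at 16; [19,20] uncovered → point at 20; [21,23] uncovered → point at 23; [24,27] uncovered → point at 27; [29,31] uncovered → point at 31.
Points: 1, 6, 11, 16, 20, 23, 27, 31 (8 total).

8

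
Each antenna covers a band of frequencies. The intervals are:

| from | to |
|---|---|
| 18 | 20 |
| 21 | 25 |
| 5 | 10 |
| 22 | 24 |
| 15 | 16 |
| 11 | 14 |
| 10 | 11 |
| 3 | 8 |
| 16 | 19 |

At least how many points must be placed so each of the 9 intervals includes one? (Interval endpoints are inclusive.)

By right end: [3,8]  [5,10]  [10,11]  [11,14]  [15,16]  [16,19]  [18,20]  [22,24]  [21,25]
[3,8] uncovered → point at 8; [10,11] uncovered → point at 11; [15,16] uncovered → point at 16; [18,20] uncovered → point at 20; [22,24] uncovered → point at 24.
Points: 8, 11, 16, 20, 24 (5 total).

5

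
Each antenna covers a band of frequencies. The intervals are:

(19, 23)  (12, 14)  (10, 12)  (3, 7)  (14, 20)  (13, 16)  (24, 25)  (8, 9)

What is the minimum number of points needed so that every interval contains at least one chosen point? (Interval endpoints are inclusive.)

6

By right end: [3,7]  [8,9]  [10,12]  [12,14]  [13,16]  [14,20]  [19,23]  [24,25]
[3,7] uncovered → point at 7; [8,9] uncovered → point at 9; [10,12] uncovered → point at 12; [13,16] uncovered → point at 16; [19,23] uncovered → point at 23; [24,25] uncovered → point at 25.
Points: 7, 9, 12, 16, 23, 25 (6 total).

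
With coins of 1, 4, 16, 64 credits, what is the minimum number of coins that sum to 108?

108 − 1×64→44 − 2×16→12 − 3×4→0
Total coins = 1 + 2 + 3 = 6

6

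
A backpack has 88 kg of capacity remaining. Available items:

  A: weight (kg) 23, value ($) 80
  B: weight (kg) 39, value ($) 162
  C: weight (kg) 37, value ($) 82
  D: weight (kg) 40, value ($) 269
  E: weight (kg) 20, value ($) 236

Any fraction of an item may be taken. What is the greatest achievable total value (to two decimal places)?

621.31

Ratios (sorted): E 11.80, D 6.72, B 4.15, A 3.48, C 2.22
take E (20 @ 236); take D (40 @ 269); take 28/39 of B → 116.31. Capacity used 88/88.
Total value = 621.31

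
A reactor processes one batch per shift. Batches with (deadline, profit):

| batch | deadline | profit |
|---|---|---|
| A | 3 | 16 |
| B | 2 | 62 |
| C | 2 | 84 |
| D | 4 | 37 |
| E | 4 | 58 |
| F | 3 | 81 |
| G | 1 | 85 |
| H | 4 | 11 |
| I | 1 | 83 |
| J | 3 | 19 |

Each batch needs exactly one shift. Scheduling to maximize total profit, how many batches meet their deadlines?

4

Sort by profit descending; place each in the latest free slot ≤ its deadline.
By profit: G(d1,85), C(d2,84), I(d1,83), F(d3,81), B(d2,62), E(d4,58), D(d4,37), J(d3,19), A(d3,16), H(d4,11)
G→slot 1; C→slot 2; I skipped; F→slot 3; B skipped; E→slot 4; D skipped; J skipped; A skipped; H skipped.
4 of 10 scheduled.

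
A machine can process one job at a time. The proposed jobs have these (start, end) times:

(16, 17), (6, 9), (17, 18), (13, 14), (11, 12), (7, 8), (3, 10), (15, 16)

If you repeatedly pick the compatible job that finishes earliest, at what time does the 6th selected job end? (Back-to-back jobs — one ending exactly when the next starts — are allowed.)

Sorted by end: (7,8)  (6,9)  (3,10)  (11,12)  (13,14)  (15,16)  (16,17)  (17,18)
take (7,8); skip (3,10); take (11,12); take (13,14); take (15,16); take (16,17); take (17,18).
Selected: (7,8) (11,12) (13,14) (15,16) (16,17) (17,18)

18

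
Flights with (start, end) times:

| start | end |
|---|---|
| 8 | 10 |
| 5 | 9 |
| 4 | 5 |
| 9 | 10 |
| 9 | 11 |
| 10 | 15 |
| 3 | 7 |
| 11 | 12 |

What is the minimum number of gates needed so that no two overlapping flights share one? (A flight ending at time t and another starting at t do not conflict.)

Count concurrent intervals with a sweep; the peak is the room count.
Events (time:±→running): 3:+→1 4:+→2 5:-→1 5:+→2 7:-→1 8:+→2 9:-→1 9:+→2 9:+→3 … peak 3.

3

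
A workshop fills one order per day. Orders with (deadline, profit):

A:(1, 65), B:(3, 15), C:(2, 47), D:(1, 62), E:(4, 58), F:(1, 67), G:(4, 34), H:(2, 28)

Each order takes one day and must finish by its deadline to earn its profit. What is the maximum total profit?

206

Take jobs in profit order; each goes to the latest open slot no later than its deadline.
Profit order: F=67 A=65 D=62 E=58 C=47 G=34 H=28 B=15
Assign: F→slot 1, A skipped, D skipped, E→slot 4, C→slot 2, G→slot 3, H skipped, B skipped.
Slots: [1:F] [2:C] [3:G] [4:E]
Profit = 67 + 47 + 34 + 58 = 206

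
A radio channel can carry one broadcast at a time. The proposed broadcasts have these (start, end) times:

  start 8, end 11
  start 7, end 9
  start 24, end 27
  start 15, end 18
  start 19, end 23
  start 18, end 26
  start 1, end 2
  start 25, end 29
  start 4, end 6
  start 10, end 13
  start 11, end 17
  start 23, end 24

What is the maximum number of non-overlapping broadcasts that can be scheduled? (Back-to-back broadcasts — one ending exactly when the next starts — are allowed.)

Sorted by end: (1,2)  (4,6)  (7,9)  (8,11)  (10,13)  (11,17)  (15,18)  (19,23)  (23,24)  (18,26)  (24,27)  (25,29)
take (1,2); take (4,6); take (7,9); take (10,13); take (15,18); take (19,23); take (23,24); take (24,27).
Selected 8 broadcasts.

8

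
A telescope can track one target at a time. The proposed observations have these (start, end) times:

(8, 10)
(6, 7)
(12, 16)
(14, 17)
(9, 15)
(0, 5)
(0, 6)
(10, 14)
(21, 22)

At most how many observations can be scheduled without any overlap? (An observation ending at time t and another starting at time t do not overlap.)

Greedy by earliest finish: after sorting by end time, pick each interval compatible with the last pick.
Sorted by end: (0,5)  (0,6)  (6,7)  (8,10)  (10,14)  (9,15)  (12,16)  (14,17)  (21,22)
take (0,5); skip (0,6); take (6,7); take (8,10); take (10,14); skip (9,15); take (14,17); take (21,22).
Selected 6 observations.

6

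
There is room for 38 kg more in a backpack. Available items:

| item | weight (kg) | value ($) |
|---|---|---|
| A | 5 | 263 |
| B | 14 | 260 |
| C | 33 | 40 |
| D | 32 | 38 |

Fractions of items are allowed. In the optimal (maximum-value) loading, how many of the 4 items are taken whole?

2

Sort by value per unit weight and fill in that order.
Ratios (sorted): A 52.60, B 18.57, C 1.21, D 1.19
take A (5 @ 263); take B (14 @ 260); take 19/33 of C → 23.03. Capacity used 38/38.
2 item(s) taken whole; one partial (take 19/33 of C).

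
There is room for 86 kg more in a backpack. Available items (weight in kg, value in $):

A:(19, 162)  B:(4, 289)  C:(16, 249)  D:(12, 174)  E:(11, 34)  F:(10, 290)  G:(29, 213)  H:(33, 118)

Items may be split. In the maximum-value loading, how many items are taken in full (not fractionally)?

Order: B (289/4=72.25) > F (290/10=29.00) > C (249/16=15.56) > D (174/12=14.50) > A (162/19=8.53) > G (213/29=7.34) > H (118/33=3.58) > E (34/11=3.09)
Fill: take B (4 @ 289) → take F (10 @ 290) → take C (16 @ 249) → take D (12 @ 174) → take A (19 @ 162) → take 25/29 of G → 183.62; 86/86 used.
5 item(s) taken whole; one partial (take 25/29 of G).

5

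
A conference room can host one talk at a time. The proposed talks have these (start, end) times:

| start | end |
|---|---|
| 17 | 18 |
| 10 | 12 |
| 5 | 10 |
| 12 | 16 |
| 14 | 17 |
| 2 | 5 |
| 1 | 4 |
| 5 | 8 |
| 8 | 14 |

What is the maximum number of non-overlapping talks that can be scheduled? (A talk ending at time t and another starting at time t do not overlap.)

Sorted by end: (1,4)  (2,5)  (5,8)  (5,10)  (10,12)  (8,14)  (12,16)  (14,17)  (17,18)
take (1,4); take (5,8); take (10,12); take (12,16); skip (14,17); take (17,18).
Selected 5 talks.

5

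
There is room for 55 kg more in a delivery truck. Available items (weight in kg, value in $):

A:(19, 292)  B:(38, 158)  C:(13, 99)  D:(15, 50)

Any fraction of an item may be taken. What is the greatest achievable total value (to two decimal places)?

Greedy by value/weight ratio, highest first.
Ratios (sorted): A 15.37, C 7.62, B 4.16, D 3.33
take A (19 @ 292); take C (13 @ 99); take 23/38 of B → 95.63. Capacity used 55/55.
Total value = 486.63

486.63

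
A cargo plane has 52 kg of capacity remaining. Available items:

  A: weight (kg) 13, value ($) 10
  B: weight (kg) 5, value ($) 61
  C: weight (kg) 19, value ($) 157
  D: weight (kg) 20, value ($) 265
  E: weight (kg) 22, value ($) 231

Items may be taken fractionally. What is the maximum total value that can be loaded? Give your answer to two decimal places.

Ratios (sorted): D 13.25, B 12.20, E 10.50, C 8.26, A 0.77
take D (20 @ 265); take B (5 @ 61); take E (22 @ 231); take 5/19 of C → 41.32. Capacity used 52/52.
Total value = 598.32

598.32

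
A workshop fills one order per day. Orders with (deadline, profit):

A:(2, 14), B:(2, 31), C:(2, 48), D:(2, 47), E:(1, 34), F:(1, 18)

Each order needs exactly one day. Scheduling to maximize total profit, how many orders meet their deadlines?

Take jobs in profit order; each goes to the latest open slot no later than its deadline.
Profit order: C=48 D=47 E=34 B=31 F=18 A=14
Assign: C→slot 2, D→slot 1, E skipped, B skipped, F skipped, A skipped.
Slots: [1:D] [2:C]
2 of 6 scheduled.

2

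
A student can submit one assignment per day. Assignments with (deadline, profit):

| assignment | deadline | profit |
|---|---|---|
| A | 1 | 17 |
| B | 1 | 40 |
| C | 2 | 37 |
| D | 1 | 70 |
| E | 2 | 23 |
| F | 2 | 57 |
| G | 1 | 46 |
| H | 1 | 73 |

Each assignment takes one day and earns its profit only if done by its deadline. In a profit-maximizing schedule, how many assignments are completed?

2

Take jobs in profit order; each goes to the latest open slot no later than its deadline.
Profit order: H=73 D=70 F=57 G=46 B=40 C=37 E=23 A=17
Assign: H→slot 1, D skipped, F→slot 2, G skipped, B skipped, C skipped, E skipped, A skipped.
Slots: [1:H] [2:F]
2 of 8 scheduled.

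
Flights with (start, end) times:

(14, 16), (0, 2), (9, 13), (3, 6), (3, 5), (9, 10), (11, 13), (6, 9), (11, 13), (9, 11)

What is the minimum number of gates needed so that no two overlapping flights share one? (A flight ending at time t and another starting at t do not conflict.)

3

starts: [0, 3, 3, 6, 9, 9, 9, 11, 11, 14]
ends:   [2, 5, 6, 9, 10, 11, 13, 13, 13, 16]
s0→1 e2→0 s3→1 s3→2 e5→1 e6→0 s6→1 e9→0 s9→1 s9→2 s9→3  — peak 3.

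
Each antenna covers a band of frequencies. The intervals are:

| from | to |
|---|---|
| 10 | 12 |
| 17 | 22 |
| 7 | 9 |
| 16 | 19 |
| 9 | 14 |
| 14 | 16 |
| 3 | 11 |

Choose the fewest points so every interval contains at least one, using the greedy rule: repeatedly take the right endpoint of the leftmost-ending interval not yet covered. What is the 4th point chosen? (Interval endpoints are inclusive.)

Process intervals by earliest right end; each time one isn't hit yet, stab at its right endpoint.
Sorted: [7,9] [3,11] [10,12] [9,14] [14,16] [16,19] [17,22]
{[7,9],[3,11]} hit by 9; {[10,12],[9,14]} hit by 12; {[14,16],[16,19]} hit by 16; {[17,22]} hit by 22.
Points: 9, 12, 16, 22 (4 total).

22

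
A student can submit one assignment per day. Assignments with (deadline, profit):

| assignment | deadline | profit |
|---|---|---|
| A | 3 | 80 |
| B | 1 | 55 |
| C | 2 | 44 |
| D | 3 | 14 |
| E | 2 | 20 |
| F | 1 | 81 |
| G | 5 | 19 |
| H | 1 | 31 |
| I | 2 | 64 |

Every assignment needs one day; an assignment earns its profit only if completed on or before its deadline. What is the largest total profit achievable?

244

By profit: F(d1,81), A(d3,80), I(d2,64), B(d1,55), C(d2,44), H(d1,31), E(d2,20), G(d5,19), D(d3,14)
F→slot 1; A→slot 3; I→slot 2; B skipped; C skipped; H skipped; E skipped; G→slot 5; D skipped.
Profit = 81 + 64 + 80 + 19 = 244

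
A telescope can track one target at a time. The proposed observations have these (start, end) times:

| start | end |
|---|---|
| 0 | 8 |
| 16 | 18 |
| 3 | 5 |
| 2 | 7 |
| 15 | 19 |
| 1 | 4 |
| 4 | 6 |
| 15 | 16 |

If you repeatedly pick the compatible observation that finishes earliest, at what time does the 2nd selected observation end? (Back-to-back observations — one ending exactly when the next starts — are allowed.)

Order by finish time; keep every interval that doesn't clash with the previous kept one.
By end time: (1,4), (3,5), (4,6), (2,7), (0,8), (15,16), (16,18), (15,19).
Pick (1,4); next start ≥ 4 → (4,6); next start ≥ 6 → (15,16); next start ≥ 16 → (16,18).
Selected: (1,4) (4,6) (15,16) (16,18)

6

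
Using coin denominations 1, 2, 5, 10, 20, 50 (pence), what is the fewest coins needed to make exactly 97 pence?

5

Use the largest denomination that fits, subtract, and repeat.
97 = 1×50 + 2×20 + 1×5 + 1×2
Total coins = 1 + 2 + 1 + 1 = 5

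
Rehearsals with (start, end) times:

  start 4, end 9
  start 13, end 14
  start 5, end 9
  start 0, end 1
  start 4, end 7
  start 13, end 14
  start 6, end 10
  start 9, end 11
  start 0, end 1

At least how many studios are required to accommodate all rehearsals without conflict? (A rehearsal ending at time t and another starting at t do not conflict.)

Events (time:±→running): 0:+→1 0:+→2 1:-→1 1:-→0 4:+→1 4:+→2 5:+→3 6:+→4 … peak 4.

4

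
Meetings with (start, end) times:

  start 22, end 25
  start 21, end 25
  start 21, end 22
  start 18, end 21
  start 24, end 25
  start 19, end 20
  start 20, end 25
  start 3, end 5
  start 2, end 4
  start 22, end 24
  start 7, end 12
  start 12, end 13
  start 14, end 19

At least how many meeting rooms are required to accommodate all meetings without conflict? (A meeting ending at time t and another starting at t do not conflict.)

4

The answer is the maximum number of intervals overlapping at any instant.
starts: [2, 3, 7, 12, 14, 18, 19, 20, 21, 21, 22, 22, 24]
ends:   [4, 5, 12, 13, 19, 20, 21, 22, 24, 25, 25, 25, 25]
s2→1 s3→2 e4→1 e5→0 s7→1 e12→0 s12→1 e13→0 s14→1 s18→2 e19→1 s19→2 e20→1 s20→2 e21→1 s21→2 s21→3 e22→2 s22→3 s22→4  — peak 4.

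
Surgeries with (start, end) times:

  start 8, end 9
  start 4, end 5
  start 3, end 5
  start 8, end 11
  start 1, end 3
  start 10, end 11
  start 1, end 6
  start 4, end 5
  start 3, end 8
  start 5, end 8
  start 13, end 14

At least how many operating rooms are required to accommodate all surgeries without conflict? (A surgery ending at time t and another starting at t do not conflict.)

Count concurrent intervals with a sweep; the peak is the room count.
starts: [1, 1, 3, 3, 4, 4, 5, 8, 8, 10, 13]
ends:   [3, 5, 5, 5, 6, 8, 8, 9, 11, 11, 14]
s1→1 s1→2 e3→1 s3→2 s3→3 s4→4 s4→5  — peak 5.

5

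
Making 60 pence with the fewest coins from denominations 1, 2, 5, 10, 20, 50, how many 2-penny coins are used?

Use the largest denomination that fits, subtract, and repeat.
60 = 1×50 + 1×10
Count of 2: 0

0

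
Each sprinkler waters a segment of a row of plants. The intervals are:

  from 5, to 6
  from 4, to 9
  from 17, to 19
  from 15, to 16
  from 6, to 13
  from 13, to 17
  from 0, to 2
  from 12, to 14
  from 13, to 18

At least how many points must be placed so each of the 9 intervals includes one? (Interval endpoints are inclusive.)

5

Process intervals by earliest right end; each time one isn't hit yet, stab at its right endpoint.
Sorted: [0,2] [5,6] [4,9] [6,13] [12,14] [15,16] [13,17] [13,18] [17,19]
{[0,2]} hit by 2; {[5,6],[4,9],[6,13]} hit by 6; {[12,14]} hit by 14; {[15,16],[13,17],[13,18]} hit by 16; {[17,19]} hit by 19.
Points: 2, 6, 14, 16, 19 (5 total).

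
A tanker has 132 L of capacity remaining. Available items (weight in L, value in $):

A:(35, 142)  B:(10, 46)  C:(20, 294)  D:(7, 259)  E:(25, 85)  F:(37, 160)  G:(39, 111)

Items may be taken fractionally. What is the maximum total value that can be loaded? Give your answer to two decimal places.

979.20

Sort by value per unit weight and fill in that order.
Ratios (sorted): D 37.00, C 14.70, B 4.60, F 4.32, A 4.06, E 3.40, G 2.85
take D (7 @ 259); take C (20 @ 294); take B (10 @ 46); take F (37 @ 160); take A (35 @ 142); take 23/25 of E → 78.20. Capacity used 132/132.
Total value = 979.20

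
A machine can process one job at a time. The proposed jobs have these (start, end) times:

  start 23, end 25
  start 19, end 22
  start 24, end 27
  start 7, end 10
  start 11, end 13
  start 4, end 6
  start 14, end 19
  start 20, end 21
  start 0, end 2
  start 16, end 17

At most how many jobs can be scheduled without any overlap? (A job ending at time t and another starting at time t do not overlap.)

7

Order by finish time; keep every interval that doesn't clash with the previous kept one.
Sorted by end: (0,2)  (4,6)  (7,10)  (11,13)  (16,17)  (14,19)  (20,21)  (19,22)  (23,25)  (24,27)
take (0,2); take (4,6); take (7,10); take (11,13); take (16,17); skip (14,19); take (20,21); take (23,25); skip (24,27).
Selected 7 jobs.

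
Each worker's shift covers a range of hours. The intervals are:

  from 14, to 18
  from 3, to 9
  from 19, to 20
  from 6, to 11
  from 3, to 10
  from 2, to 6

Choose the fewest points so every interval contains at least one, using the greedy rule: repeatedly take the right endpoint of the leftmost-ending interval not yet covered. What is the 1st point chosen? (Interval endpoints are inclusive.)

6

Sort by right endpoint; whenever an interval is uncovered, place a point at its right end.
By right end: [2,6]  [3,9]  [3,10]  [6,11]  [14,18]  [19,20]
[2,6] uncovered → point at 6; [14,18] uncovered → point at 18; [19,20] uncovered → point at 20.
Points: 6, 18, 20 (3 total).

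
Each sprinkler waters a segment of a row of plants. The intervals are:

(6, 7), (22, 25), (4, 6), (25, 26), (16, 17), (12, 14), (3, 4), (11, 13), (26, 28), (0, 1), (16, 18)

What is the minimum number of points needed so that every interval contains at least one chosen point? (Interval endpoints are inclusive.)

Sort by right endpoint; whenever an interval is uncovered, place a point at its right end.
Sorted: [0,1] [3,4] [4,6] [6,7] [11,13] [12,14] [16,17] [16,18] [22,25] [25,26] [26,28]
{[0,1]} hit by 1; {[3,4],[4,6]} hit by 4; {[6,7]} hit by 7; {[11,13],[12,14]} hit by 13; {[16,17],[16,18]} hit by 17; {[22,25],[25,26]} hit by 25; {[26,28]} hit by 28.
Points: 1, 4, 7, 13, 17, 25, 28 (7 total).

7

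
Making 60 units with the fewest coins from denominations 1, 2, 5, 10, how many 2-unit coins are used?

60 = 6×10
Count of 2: 0

0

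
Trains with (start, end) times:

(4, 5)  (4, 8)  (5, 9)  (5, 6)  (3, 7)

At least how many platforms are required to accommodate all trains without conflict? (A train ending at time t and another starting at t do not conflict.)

Count concurrent intervals with a sweep; the peak is the room count.
Events (time:±→running): 3:+→1 4:+→2 4:+→3 5:-→2 5:+→3 5:+→4 … peak 4.

4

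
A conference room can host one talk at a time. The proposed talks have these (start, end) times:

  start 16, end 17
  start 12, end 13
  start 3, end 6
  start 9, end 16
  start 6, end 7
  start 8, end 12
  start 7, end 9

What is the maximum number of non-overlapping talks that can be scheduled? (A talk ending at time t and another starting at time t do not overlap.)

5

Greedy by earliest finish: after sorting by end time, pick each interval compatible with the last pick.
By end time: (3,6), (6,7), (7,9), (8,12), (12,13), (9,16), (16,17).
Pick (3,6); next start ≥ 6 → (6,7); next start ≥ 7 → (7,9); next start ≥ 9 → (12,13); next start ≥ 13 → (16,17).
Selected 5 talks.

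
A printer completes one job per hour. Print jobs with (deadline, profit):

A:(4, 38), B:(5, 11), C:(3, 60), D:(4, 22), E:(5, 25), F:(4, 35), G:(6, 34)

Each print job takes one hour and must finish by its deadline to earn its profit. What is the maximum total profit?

Profit order: C=60 A=38 F=35 G=34 E=25 D=22 B=11
Assign: C→slot 3, A→slot 4, F→slot 2, G→slot 6, E→slot 5, D→slot 1, B skipped.
Slots: [1:D] [2:F] [3:C] [4:A] [5:E] [6:G]
Profit = 22 + 35 + 60 + 38 + 25 + 34 = 214

214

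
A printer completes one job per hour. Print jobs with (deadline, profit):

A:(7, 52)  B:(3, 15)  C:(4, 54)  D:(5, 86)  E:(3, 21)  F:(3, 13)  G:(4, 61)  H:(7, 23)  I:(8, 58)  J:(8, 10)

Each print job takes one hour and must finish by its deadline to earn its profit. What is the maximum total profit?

370

Take jobs in profit order; each goes to the latest open slot no later than its deadline.
Profit order: D=86 G=61 I=58 C=54 A=52 H=23 E=21 B=15 F=13 J=10
Assign: D→slot 5, G→slot 4, I→slot 8, C→slot 3, A→slot 7, H→slot 6, E→slot 2, B→slot 1, F skipped, J skipped.
Slots: [1:B] [2:E] [3:C] [4:G] [5:D] [6:H] [7:A] [8:I]
Profit = 15 + 21 + 54 + 61 + 86 + 23 + 52 + 58 = 370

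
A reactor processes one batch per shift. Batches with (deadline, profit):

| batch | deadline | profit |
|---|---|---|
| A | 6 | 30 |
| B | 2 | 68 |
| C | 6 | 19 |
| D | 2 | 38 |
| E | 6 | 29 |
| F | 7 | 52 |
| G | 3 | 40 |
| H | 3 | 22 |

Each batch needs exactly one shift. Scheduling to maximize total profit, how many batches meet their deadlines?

Sort by profit descending; place each in the latest free slot ≤ its deadline.
Profit order: B=68 F=52 G=40 D=38 A=30 E=29 H=22 C=19
Assign: B→slot 2, F→slot 7, G→slot 3, D→slot 1, A→slot 6, E→slot 5, H skipped, C→slot 4.
Slots: [1:D] [2:B] [3:G] [4:C] [5:E] [6:A] [7:F]
7 of 8 scheduled.

7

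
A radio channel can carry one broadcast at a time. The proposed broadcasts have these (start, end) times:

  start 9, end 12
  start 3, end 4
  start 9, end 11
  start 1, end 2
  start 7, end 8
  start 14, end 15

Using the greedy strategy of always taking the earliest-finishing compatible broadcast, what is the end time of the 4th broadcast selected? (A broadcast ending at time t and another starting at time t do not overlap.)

Order by finish time; keep every interval that doesn't clash with the previous kept one.
By end time: (1,2), (3,4), (7,8), (9,11), (9,12), (14,15).
Pick (1,2); next start ≥ 2 → (3,4); next start ≥ 4 → (7,8); next start ≥ 8 → (9,11); next start ≥ 11 → (14,15).
Selected: (1,2) (3,4) (7,8) (9,11) (14,15)

11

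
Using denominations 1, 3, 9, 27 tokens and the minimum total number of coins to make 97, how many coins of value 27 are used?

3

Greedy: take as many of the largest coin as possible, then repeat with the remainder.
97 − 3×27→16 − 1×9→7 − 2×3→1 − 1×1→0
Count of 27: 3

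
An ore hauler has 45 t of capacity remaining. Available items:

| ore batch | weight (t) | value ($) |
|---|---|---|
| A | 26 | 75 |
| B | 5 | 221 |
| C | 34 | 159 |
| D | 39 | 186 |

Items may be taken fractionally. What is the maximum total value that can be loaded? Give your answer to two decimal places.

Sort by value per unit weight and fill in that order.
Order: B (221/5=44.20) > D (186/39=4.77) > C (159/34=4.68) > A (75/26=2.88)
Fill: take B (5 @ 221) → take D (39 @ 186) → take 1/34 of C → 4.68; 45/45 used.
Total value = 411.68

411.68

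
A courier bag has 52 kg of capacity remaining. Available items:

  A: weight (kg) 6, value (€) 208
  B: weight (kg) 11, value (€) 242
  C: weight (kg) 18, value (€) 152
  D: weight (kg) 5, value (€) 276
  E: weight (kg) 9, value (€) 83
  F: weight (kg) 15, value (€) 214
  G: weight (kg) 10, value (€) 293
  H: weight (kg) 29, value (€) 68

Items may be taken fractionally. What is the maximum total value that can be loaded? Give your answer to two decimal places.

Greedy by value/weight ratio, highest first.
Ratios (sorted): D 55.20, A 34.67, G 29.30, B 22.00, F 14.27, E 9.22, C 8.44, H 2.34
take D (5 @ 276); take A (6 @ 208); take G (10 @ 293); take B (11 @ 242); take F (15 @ 214); take 5/9 of E → 46.11. Capacity used 52/52.
Total value = 1279.11

1279.11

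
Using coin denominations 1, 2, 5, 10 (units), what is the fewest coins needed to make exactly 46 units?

6

Greedy: take as many of the largest coin as possible, then repeat with the remainder.
46 = 4×10 + 1×5 + 1×1
Total coins = 4 + 1 + 1 = 6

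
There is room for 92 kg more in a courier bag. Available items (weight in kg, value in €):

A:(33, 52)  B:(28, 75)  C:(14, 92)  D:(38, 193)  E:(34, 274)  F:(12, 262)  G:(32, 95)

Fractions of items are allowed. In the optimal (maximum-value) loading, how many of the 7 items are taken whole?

3

Sort by value per unit weight and fill in that order.
Ratios (sorted): F 21.83, E 8.06, C 6.57, D 5.08, G 2.97, B 2.68, A 1.58
take F (12 @ 262); take E (34 @ 274); take C (14 @ 92); take 32/38 of D → 162.53. Capacity used 92/92.
3 item(s) taken whole; one partial (take 32/38 of D).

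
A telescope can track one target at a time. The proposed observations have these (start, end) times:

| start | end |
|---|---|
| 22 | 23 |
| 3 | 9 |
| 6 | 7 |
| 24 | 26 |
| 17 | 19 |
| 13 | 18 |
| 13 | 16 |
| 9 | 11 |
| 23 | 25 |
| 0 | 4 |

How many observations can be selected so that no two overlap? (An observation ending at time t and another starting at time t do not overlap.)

7

Order by finish time; keep every interval that doesn't clash with the previous kept one.
Sorted by end: (0,4)  (6,7)  (3,9)  (9,11)  (13,16)  (13,18)  (17,19)  (22,23)  (23,25)  (24,26)
take (0,4); take (6,7); take (9,11); take (13,16); skip (13,18); take (17,19); take (22,23); take (23,25); skip (24,26).
Selected 7 observations.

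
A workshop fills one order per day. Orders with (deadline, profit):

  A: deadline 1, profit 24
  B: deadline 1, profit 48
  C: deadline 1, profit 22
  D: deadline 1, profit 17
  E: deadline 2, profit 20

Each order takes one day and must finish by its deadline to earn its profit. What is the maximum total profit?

68

Take jobs in profit order; each goes to the latest open slot no later than its deadline.
By profit: B(d1,48), A(d1,24), C(d1,22), E(d2,20), D(d1,17)
B→slot 1; A skipped; C skipped; E→slot 2; D skipped.
Profit = 48 + 20 = 68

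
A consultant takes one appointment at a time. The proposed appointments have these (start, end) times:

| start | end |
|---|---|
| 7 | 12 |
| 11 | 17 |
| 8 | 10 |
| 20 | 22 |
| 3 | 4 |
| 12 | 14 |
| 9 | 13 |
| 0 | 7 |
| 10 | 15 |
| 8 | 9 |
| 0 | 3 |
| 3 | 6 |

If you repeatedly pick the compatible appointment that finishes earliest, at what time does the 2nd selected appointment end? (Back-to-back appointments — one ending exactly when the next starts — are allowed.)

Greedy by earliest finish: after sorting by end time, pick each interval compatible with the last pick.
Sorted by end: (0,3)  (3,4)  (3,6)  (0,7)  (8,9)  (8,10)  (7,12)  (9,13)  (12,14)  (10,15)  (11,17)  (20,22)
take (0,3); take (3,4); skip (0,7); take (8,9); skip (8,10); skip (7,12); take (9,13); take (20,22).
Selected: (0,3) (3,4) (8,9) (9,13) (20,22)

4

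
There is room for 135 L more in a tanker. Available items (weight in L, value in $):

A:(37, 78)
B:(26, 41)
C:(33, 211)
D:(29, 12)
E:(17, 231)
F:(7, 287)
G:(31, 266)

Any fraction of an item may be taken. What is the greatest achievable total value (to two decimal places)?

1088.77

Order: F (287/7=41.00) > E (231/17=13.59) > G (266/31=8.58) > C (211/33=6.39) > A (78/37=2.11) > B (41/26=1.58) > D (12/29=0.41)
Fill: take F (7 @ 287) → take E (17 @ 231) → take G (31 @ 266) → take C (33 @ 211) → take A (37 @ 78) → take 10/26 of B → 15.77; 135/135 used.
Total value = 1088.77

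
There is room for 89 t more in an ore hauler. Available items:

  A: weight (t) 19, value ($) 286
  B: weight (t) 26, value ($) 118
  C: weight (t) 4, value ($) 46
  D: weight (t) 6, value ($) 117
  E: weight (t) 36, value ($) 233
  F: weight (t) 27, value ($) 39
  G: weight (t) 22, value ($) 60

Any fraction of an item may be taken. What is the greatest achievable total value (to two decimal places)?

Sort by value per unit weight and fill in that order.
Order: D (117/6=19.50) > A (286/19=15.05) > C (46/4=11.50) > E (233/36=6.47) > B (118/26=4.54) > G (60/22=2.73) > F (39/27=1.44)
Fill: take D (6 @ 117) → take A (19 @ 286) → take C (4 @ 46) → take E (36 @ 233) → take 24/26 of B → 108.92; 89/89 used.
Total value = 790.92

790.92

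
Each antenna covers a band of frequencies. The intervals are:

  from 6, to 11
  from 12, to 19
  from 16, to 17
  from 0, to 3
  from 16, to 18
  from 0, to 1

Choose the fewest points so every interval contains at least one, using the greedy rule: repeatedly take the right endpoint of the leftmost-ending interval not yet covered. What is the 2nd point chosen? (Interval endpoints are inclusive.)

Sorted: [0,1] [0,3] [6,11] [16,17] [16,18] [12,19]
{[0,1],[0,3]} hit by 1; {[6,11]} hit by 11; {[16,17],[16,18],[12,19]} hit by 17.
Points: 1, 11, 17 (3 total).

11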